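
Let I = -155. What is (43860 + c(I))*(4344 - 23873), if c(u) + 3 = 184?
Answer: -860076689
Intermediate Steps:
c(u) = 181 (c(u) = -3 + 184 = 181)
(43860 + c(I))*(4344 - 23873) = (43860 + 181)*(4344 - 23873) = 44041*(-19529) = -860076689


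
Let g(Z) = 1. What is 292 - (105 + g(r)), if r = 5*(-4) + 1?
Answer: 186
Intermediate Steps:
r = -19 (r = -20 + 1 = -19)
292 - (105 + g(r)) = 292 - (105 + 1) = 292 - 1*106 = 292 - 106 = 186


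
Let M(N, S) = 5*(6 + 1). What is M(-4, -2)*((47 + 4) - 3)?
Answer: 1680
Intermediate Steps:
M(N, S) = 35 (M(N, S) = 5*7 = 35)
M(-4, -2)*((47 + 4) - 3) = 35*((47 + 4) - 3) = 35*(51 - 3) = 35*48 = 1680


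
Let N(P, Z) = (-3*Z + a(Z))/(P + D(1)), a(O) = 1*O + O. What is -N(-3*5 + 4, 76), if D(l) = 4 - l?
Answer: -19/2 ≈ -9.5000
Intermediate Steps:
a(O) = 2*O (a(O) = O + O = 2*O)
N(P, Z) = -Z/(3 + P) (N(P, Z) = (-3*Z + 2*Z)/(P + (4 - 1*1)) = (-Z)/(P + (4 - 1)) = (-Z)/(P + 3) = (-Z)/(3 + P) = -Z/(3 + P))
-N(-3*5 + 4, 76) = -(-1)*76/(3 + (-3*5 + 4)) = -(-1)*76/(3 + (-15 + 4)) = -(-1)*76/(3 - 11) = -(-1)*76/(-8) = -(-1)*76*(-1)/8 = -1*19/2 = -19/2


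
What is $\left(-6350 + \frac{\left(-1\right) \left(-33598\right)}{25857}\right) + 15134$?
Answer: $\frac{227161486}{25857} \approx 8785.3$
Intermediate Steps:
$\left(-6350 + \frac{\left(-1\right) \left(-33598\right)}{25857}\right) + 15134 = \left(-6350 + 33598 \cdot \frac{1}{25857}\right) + 15134 = \left(-6350 + \frac{33598}{25857}\right) + 15134 = - \frac{164158352}{25857} + 15134 = \frac{227161486}{25857}$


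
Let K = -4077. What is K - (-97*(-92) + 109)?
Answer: -13110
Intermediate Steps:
K - (-97*(-92) + 109) = -4077 - (-97*(-92) + 109) = -4077 - (8924 + 109) = -4077 - 1*9033 = -4077 - 9033 = -13110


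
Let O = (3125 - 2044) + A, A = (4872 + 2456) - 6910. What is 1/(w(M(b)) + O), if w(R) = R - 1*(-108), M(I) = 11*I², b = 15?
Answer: 1/4082 ≈ 0.00024498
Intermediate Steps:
A = 418 (A = 7328 - 6910 = 418)
O = 1499 (O = (3125 - 2044) + 418 = 1081 + 418 = 1499)
w(R) = 108 + R (w(R) = R + 108 = 108 + R)
1/(w(M(b)) + O) = 1/((108 + 11*15²) + 1499) = 1/((108 + 11*225) + 1499) = 1/((108 + 2475) + 1499) = 1/(2583 + 1499) = 1/4082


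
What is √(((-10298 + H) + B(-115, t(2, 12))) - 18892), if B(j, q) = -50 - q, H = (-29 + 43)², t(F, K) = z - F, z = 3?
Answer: I*√29045 ≈ 170.43*I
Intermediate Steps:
t(F, K) = 3 - F
H = 196 (H = 14² = 196)
√(((-10298 + H) + B(-115, t(2, 12))) - 18892) = √(((-10298 + 196) + (-50 - (3 - 1*2))) - 18892) = √((-10102 + (-50 - (3 - 2))) - 18892) = √((-10102 + (-50 - 1*1)) - 18892) = √((-10102 + (-50 - 1)) - 18892) = √((-10102 - 51) - 18892) = √(-10153 - 18892) = √(-29045) = I*√29045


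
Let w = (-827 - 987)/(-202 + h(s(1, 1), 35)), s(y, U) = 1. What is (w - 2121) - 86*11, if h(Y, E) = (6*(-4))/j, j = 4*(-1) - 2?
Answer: -302726/99 ≈ -3057.8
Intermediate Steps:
j = -6 (j = -4 - 2 = -6)
h(Y, E) = 4 (h(Y, E) = (6*(-4))/(-6) = -24*(-⅙) = 4)
w = 907/99 (w = (-827 - 987)/(-202 + 4) = -1814/(-198) = -1814*(-1/198) = 907/99 ≈ 9.1616)
(w - 2121) - 86*11 = (907/99 - 2121) - 86*11 = -209072/99 - 946 = -302726/99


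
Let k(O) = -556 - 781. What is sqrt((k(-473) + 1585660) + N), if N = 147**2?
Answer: 2*sqrt(401483) ≈ 1267.3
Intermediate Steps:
k(O) = -1337
N = 21609
sqrt((k(-473) + 1585660) + N) = sqrt((-1337 + 1585660) + 21609) = sqrt(1584323 + 21609) = sqrt(1605932) = 2*sqrt(401483)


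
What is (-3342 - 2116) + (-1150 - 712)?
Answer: -7320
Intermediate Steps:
(-3342 - 2116) + (-1150 - 712) = -5458 - 1862 = -7320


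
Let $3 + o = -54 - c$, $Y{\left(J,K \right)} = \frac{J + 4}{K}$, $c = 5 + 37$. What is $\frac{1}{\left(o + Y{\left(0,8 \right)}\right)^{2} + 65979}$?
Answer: $\frac{4}{302725} \approx 1.3213 \cdot 10^{-5}$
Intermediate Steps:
$c = 42$
$Y{\left(J,K \right)} = \frac{4 + J}{K}$
$o = -99$ ($o = -3 - 96 = -99$)
$\frac{1}{\left(o + Y{\left(0,8 \right)}\right)^{2} + 65979} = \frac{1}{\left(-99 + \frac{4 + 0}{8}\right)^{2} + 65979} = \frac{1}{\left(-99 + \frac{1}{8} \cdot 4\right)^{2} + 65979} = \frac{1}{\left(-99 + \frac{1}{2}\right)^{2} + 65979} = \frac{1}{\left(- \frac{197}{2}\right)^{2} + 65979} = \frac{1}{\frac{38809}{4} + 65979} = \frac{1}{\frac{302725}{4}} = \frac{4}{302725}$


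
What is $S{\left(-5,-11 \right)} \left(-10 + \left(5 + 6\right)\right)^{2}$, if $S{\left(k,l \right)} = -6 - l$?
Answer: $5$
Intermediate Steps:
$S{\left(-5,-11 \right)} \left(-10 + \left(5 + 6\right)\right)^{2} = \left(-6 - -11\right) \left(-10 + \left(5 + 6\right)\right)^{2} = \left(-6 + 11\right) \left(-10 + 11\right)^{2} = 5 \cdot 1^{2} = 5 \cdot 1 = 5$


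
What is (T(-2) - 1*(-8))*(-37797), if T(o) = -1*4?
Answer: -151188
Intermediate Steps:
T(o) = -4
(T(-2) - 1*(-8))*(-37797) = (-4 - 1*(-8))*(-37797) = (-4 + 8)*(-37797) = 4*(-37797) = -151188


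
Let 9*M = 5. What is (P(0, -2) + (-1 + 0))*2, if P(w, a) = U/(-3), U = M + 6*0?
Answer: -64/27 ≈ -2.3704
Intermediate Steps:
M = 5/9 (M = (⅑)*5 = 5/9 ≈ 0.55556)
U = 5/9 (U = 5/9 + 6*0 = 5/9 + 0 = 5/9 ≈ 0.55556)
P(w, a) = -5/27 (P(w, a) = (5/9)/(-3) = (5/9)*(-⅓) = -5/27)
(P(0, -2) + (-1 + 0))*2 = (-5/27 + (-1 + 0))*2 = (-5/27 - 1)*2 = -32/27*2 = -64/27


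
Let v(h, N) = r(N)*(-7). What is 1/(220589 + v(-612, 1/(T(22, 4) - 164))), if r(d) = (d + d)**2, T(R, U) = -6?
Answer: 7225/1593755518 ≈ 4.5333e-6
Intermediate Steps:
r(d) = 4*d**2 (r(d) = (2*d)**2 = 4*d**2)
v(h, N) = -28*N**2 (v(h, N) = (4*N**2)*(-7) = -28*N**2)
1/(220589 + v(-612, 1/(T(22, 4) - 164))) = 1/(220589 - 28/(-6 - 164)**2) = 1/(220589 - 28*(1/(-170))**2) = 1/(220589 - 28*(-1/170)**2) = 1/(220589 - 28*1/28900) = 1/(220589 - 7/7225) = 1/(1593755518/7225) = 7225/1593755518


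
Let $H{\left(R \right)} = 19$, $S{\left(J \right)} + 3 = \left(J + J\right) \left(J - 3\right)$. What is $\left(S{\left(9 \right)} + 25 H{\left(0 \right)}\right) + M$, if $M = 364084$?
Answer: $364664$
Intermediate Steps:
$S{\left(J \right)} = -3 + 2 J \left(-3 + J\right)$ ($S{\left(J \right)} = -3 + \left(J + J\right) \left(J - 3\right) = -3 + 2 J \left(-3 + J\right)$)
$\left(S{\left(9 \right)} + 25 H{\left(0 \right)}\right) + M = \left(\left(-3 - 54 + 2 \cdot 9^{2}\right) + 25 \cdot 19\right) + 364084 = \left(\left(-3 - 54 + 2 \cdot 81\right) + 475\right) + 364084 = \left(\left(-3 - 54 + 162\right) + 475\right) + 364084 = \left(105 + 475\right) + 364084 = 580 + 364084 = 364664$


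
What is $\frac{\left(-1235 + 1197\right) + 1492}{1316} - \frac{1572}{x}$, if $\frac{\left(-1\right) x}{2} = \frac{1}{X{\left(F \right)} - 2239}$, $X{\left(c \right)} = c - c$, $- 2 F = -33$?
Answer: $- \frac{1157983205}{658} \approx -1.7599 \cdot 10^{6}$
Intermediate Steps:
$F = \frac{33}{2}$ ($F = \left(- \frac{1}{2}\right) \left(-33\right) = \frac{33}{2} \approx 16.5$)
$X{\left(c \right)} = 0$
$x = \frac{2}{2239}$ ($x = - \frac{2}{0 - 2239} = - \frac{2}{-2239} = \left(-2\right) \left(- \frac{1}{2239}\right) = \frac{2}{2239} \approx 0.00089326$)
$\frac{\left(-1235 + 1197\right) + 1492}{1316} - \frac{1572}{x} = \frac{\left(-1235 + 1197\right) + 1492}{1316} - \frac{1572}{\frac{2}{2239}} = \left(-38 + 1492\right) \frac{1}{1316} - 1759854 = 1454 \cdot \frac{1}{1316} - 1759854 = \frac{727}{658} - 1759854 = - \frac{1157983205}{658}$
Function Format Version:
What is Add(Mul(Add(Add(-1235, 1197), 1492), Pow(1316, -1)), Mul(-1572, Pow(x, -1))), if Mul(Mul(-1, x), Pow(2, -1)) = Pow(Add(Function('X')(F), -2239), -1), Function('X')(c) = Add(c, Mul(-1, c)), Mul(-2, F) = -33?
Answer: Rational(-1157983205, 658) ≈ -1.7599e+6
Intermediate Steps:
F = Rational(33, 2) (F = Mul(Rational(-1, 2), -33) = Rational(33, 2) ≈ 16.500)
Function('X')(c) = 0
x = Rational(2, 2239) (x = Mul(-2, Pow(Add(0, -2239), -1)) = Mul(-2, Pow(-2239, -1)) = Mul(-2, Rational(-1, 2239)) = Rational(2, 2239) ≈ 0.00089326)
Add(Mul(Add(Add(-1235, 1197), 1492), Pow(1316, -1)), Mul(-1572, Pow(x, -1))) = Add(Mul(Add(Add(-1235, 1197), 1492), Pow(1316, -1)), Mul(-1572, Pow(Rational(2, 2239), -1))) = Add(Mul(Add(-38, 1492), Rational(1, 1316)), Mul(-1572, Rational(2239, 2))) = Add(Mul(1454, Rational(1, 1316)), -1759854) = Add(Rational(727, 658), -1759854) = Rational(-1157983205, 658)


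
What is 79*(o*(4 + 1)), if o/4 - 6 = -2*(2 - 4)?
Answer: 15800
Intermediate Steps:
o = 40 (o = 24 + 4*(-2*(2 - 4)) = 24 + 4*(-2*(-2)) = 24 + 4*4 = 24 + 16 = 40)
79*(o*(4 + 1)) = 79*(40*(4 + 1)) = 79*(40*5) = 79*200 = 15800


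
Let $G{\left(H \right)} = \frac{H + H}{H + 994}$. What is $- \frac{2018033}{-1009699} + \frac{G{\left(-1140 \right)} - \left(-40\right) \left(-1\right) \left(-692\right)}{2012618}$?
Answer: $\frac{149266522846491}{74173050942343} \approx 2.0124$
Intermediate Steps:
$G{\left(H \right)} = \frac{2 H}{994 + H}$
$- \frac{2018033}{-1009699} + \frac{G{\left(-1140 \right)} - \left(-40\right) \left(-1\right) \left(-692\right)}{2012618} = - \frac{2018033}{-1009699} + \frac{2 \left(-1140\right) \frac{1}{994 - 1140} - \left(-40\right) \left(-1\right) \left(-692\right)}{2012618} = \left(-2018033\right) \left(- \frac{1}{1009699}\right) + \left(2 \left(-1140\right) \frac{1}{-146} - 40 \left(-692\right)\right) \frac{1}{2012618} = \frac{2018033}{1009699} + \left(2 \left(-1140\right) \left(- \frac{1}{146}\right) - -27680\right) \frac{1}{2012618} = \frac{2018033}{1009699} + \left(\frac{1140}{73} + 27680\right) \frac{1}{2012618} = \frac{2018033}{1009699} + \frac{2021780}{73} \cdot \frac{1}{2012618} = \frac{2018033}{1009699} + \frac{1010890}{73460557} = \frac{149266522846491}{74173050942343}$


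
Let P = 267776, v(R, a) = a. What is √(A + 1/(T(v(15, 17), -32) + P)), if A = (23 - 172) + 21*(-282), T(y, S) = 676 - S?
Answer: I*√109404972250923/134242 ≈ 77.917*I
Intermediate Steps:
A = -6071 (A = -149 - 5922 = -6071)
√(A + 1/(T(v(15, 17), -32) + P)) = √(-6071 + 1/((676 - 1*(-32)) + 267776)) = √(-6071 + 1/((676 + 32) + 267776)) = √(-6071 + 1/(708 + 267776)) = √(-6071 + 1/268484) = √(-1629966363/268484) = I*√109404972250923/134242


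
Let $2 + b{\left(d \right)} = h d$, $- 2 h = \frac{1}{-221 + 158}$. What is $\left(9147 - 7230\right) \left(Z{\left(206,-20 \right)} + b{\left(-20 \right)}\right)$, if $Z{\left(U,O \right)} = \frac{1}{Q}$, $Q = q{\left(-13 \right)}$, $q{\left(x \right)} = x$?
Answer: $- \frac{390003}{91} \approx -4285.8$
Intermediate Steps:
$h = \frac{1}{126}$ ($h = - \frac{1}{2 \left(-221 + 158\right)} = - \frac{1}{2 \left(-63\right)} = \left(- \frac{1}{2}\right) \left(- \frac{1}{63}\right) = \frac{1}{126} \approx 0.0079365$)
$b{\left(d \right)} = -2 + \frac{d}{126}$
$Q = -13$
$Z{\left(U,O \right)} = - \frac{1}{13}$ ($Z{\left(U,O \right)} = \frac{1}{-13} = - \frac{1}{13}$)
$\left(9147 - 7230\right) \left(Z{\left(206,-20 \right)} + b{\left(-20 \right)}\right) = \left(9147 - 7230\right) \left(- \frac{1}{13} + \left(-2 + \frac{1}{126} \left(-20\right)\right)\right) = 1917 \left(- \frac{1}{13} - \frac{136}{63}\right) = 1917 \left(- \frac{1831}{819}\right) = - \frac{390003}{91}$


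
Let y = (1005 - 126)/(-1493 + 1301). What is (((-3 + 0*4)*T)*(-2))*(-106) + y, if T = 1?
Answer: -40997/64 ≈ -640.58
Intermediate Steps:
y = -293/64 (y = 879/(-192) = 879*(-1/192) = -293/64 ≈ -4.5781)
(((-3 + 0*4)*T)*(-2))*(-106) + y = (((-3 + 0*4)*1)*(-2))*(-106) - 293/64 = (((-3 + 0)*1)*(-2))*(-106) - 293/64 = (-3*1*(-2))*(-106) - 293/64 = -3*(-2)*(-106) - 293/64 = 6*(-106) - 293/64 = -636 - 293/64 = -40997/64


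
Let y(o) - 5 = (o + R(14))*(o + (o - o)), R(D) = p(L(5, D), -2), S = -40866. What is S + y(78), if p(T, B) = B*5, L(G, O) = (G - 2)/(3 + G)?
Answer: -35557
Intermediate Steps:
L(G, O) = (-2 + G)/(3 + G)
p(T, B) = 5*B
R(D) = -10 (R(D) = 5*(-2) = -10)
y(o) = 5 + o*(-10 + o) (y(o) = 5 + (o - 10)*(o + (o - o)) = 5 + (-10 + o)*(o + 0) = 5 + (-10 + o)*o = 5 + o*(-10 + o))
S + y(78) = -40866 + (5 + 78² - 10*78) = -40866 + (5 + 6084 - 780) = -40866 + 5309 = -35557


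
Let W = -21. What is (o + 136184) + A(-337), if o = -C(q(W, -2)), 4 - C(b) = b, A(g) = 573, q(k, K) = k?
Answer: 136732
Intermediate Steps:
C(b) = 4 - b
o = -25 (o = -(4 - 1*(-21)) = -(4 + 21) = -1*25 = -25)
(o + 136184) + A(-337) = (-25 + 136184) + 573 = 136159 + 573 = 136732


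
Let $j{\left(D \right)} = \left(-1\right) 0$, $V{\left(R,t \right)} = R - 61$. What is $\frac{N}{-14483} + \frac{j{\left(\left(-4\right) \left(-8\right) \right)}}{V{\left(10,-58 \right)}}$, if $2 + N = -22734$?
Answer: $\frac{3248}{2069} \approx 1.5698$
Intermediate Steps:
$V{\left(R,t \right)} = -61 + R$
$N = -22736$ ($N = -2 - 22734 = -22736$)
$j{\left(D \right)} = 0$
$\frac{N}{-14483} + \frac{j{\left(\left(-4\right) \left(-8\right) \right)}}{V{\left(10,-58 \right)}} = - \frac{22736}{-14483} + \frac{0}{-61 + 10} = \left(-22736\right) \left(- \frac{1}{14483}\right) + \frac{0}{-51} = \frac{3248}{2069} + 0 \left(- \frac{1}{51}\right) = \frac{3248}{2069} + 0 = \frac{3248}{2069}$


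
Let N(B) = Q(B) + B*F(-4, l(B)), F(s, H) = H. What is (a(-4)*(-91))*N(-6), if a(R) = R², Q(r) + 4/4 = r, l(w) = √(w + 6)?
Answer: 10192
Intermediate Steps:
l(w) = √(6 + w)
Q(r) = -1 + r
N(B) = -1 + B + B*√(6 + B) (N(B) = (-1 + B) + B*√(6 + B) = -1 + B + B*√(6 + B))
(a(-4)*(-91))*N(-6) = ((-4)²*(-91))*(-1 - 6 - 6*√(6 - 6)) = (16*(-91))*(-1 - 6 - 6*√0) = -1456*(-1 - 6 - 6*0) = -1456*(-1 - 6 + 0) = -1456*(-7) = 10192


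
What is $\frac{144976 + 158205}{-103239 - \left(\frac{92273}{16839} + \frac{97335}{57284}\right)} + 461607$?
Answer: $\frac{45971983671475331571}{99591808879561} \approx 4.616 \cdot 10^{5}$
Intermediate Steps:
$\frac{144976 + 158205}{-103239 - \left(\frac{92273}{16839} + \frac{97335}{57284}\right)} + 461607 = \frac{303181}{-103239 - \frac{6924790597}{964605276}} + 461607 = \frac{303181}{- \frac{99591808879561}{964605276}} + 461607 = 303181 \left(- \frac{964605276}{99591808879561}\right) + 461607 = - \frac{292449992182956}{99591808879561} + 461607 = \frac{45971983671475331571}{99591808879561}$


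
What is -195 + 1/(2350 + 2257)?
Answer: -898364/4607 ≈ -195.00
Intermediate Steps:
-195 + 1/(2350 + 2257) = -195 + 1/4607 = -898364/4607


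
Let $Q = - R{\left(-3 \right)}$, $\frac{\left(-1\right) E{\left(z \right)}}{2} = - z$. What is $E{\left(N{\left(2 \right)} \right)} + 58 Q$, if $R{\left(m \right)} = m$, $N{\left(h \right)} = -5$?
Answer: $164$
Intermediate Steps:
$E{\left(z \right)} = 2 z$ ($E{\left(z \right)} = - 2 \left(- z\right) = 2 z$)
$Q = 3$ ($Q = \left(-1\right) \left(-3\right) = 3$)
$E{\left(N{\left(2 \right)} \right)} + 58 Q = 2 \left(-5\right) + 58 \cdot 3 = -10 + 174 = 164$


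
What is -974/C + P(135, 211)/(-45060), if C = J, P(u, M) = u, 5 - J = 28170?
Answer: 2672411/84607660 ≈ 0.031586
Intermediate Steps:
J = -28165 (J = 5 - 1*28170 = 5 - 28170 = -28165)
C = -28165
-974/C + P(135, 211)/(-45060) = -974/(-28165) + 135/(-45060) = -974*(-1/28165) + 135*(-1/45060) = 974/28165 - 9/3004 = 2672411/84607660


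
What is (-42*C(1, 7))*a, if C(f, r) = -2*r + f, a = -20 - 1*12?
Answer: -17472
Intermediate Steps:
a = -32 (a = -20 - 12 = -32)
C(f, r) = f - 2*r
(-42*C(1, 7))*a = -42*(1 - 2*7)*(-32) = -42*(1 - 14)*(-32) = -42*(-13)*(-32) = 546*(-32) = -17472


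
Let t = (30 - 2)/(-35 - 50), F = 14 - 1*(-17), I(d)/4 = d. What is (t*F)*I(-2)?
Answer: 6944/85 ≈ 81.694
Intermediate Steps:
I(d) = 4*d
F = 31 (F = 14 + 17 = 31)
t = -28/85 (t = 28/(-85) = 28*(-1/85) = -28/85 ≈ -0.32941)
(t*F)*I(-2) = (-28/85*31)*(4*(-2)) = -868/85*(-8) = 6944/85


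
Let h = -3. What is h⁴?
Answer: 81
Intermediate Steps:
h⁴ = (-3)⁴ = 81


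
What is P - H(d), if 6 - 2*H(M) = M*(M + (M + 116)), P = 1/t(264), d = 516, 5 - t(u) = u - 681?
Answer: 124988383/422 ≈ 2.9618e+5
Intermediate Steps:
t(u) = 686 - u (t(u) = 5 - (u - 681) = 5 - (-681 + u) = 5 + (681 - u) = 686 - u)
P = 1/422 (P = 1/(686 - 1*264) = 1/(686 - 264) = 1/422 ≈ 0.0023697)
H(M) = 3 - M*(116 + 2*M)/2 (H(M) = 3 - M*(M + (M + 116))/2 = 3 - M*(M + (116 + M))/2 = 3 - M*(116 + 2*M)/2)
P - H(d) = 1/422 - (3 - 1*516**2 - 58*516) = 1/422 - (3 - 1*266256 - 29928) = 1/422 - (3 - 266256 - 29928) = 1/422 - 1*(-296181) = 1/422 + 296181 = 124988383/422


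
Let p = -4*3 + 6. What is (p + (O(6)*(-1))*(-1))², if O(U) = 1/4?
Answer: 529/16 ≈ 33.063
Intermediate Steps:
O(U) = ¼
p = -6 (p = -12 + 6 = -6)
(p + (O(6)*(-1))*(-1))² = (-6 + ((¼)*(-1))*(-1))² = (-6 - ¼*(-1))² = (-6 + ¼)² = (-23/4)² = 529/16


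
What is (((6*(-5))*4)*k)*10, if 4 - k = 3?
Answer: -1200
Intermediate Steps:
k = 1 (k = 4 - 1*3 = 4 - 3 = 1)
(((6*(-5))*4)*k)*10 = (((6*(-5))*4)*1)*10 = (-30*4*1)*10 = -120*1*10 = -120*10 = -1200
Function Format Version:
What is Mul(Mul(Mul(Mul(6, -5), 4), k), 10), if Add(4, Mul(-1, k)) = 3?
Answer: -1200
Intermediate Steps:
k = 1 (k = Add(4, Mul(-1, 3)) = Add(4, -3) = 1)
Mul(Mul(Mul(Mul(6, -5), 4), k), 10) = Mul(Mul(Mul(Mul(6, -5), 4), 1), 10) = Mul(Mul(Mul(-30, 4), 1), 10) = Mul(Mul(-120, 1), 10) = Mul(-120, 10) = -1200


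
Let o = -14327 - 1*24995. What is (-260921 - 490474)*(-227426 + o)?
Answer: 200433113460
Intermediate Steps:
o = -39322 (o = -14327 - 24995 = -39322)
(-260921 - 490474)*(-227426 + o) = (-260921 - 490474)*(-227426 - 39322) = -751395*(-266748) = 200433113460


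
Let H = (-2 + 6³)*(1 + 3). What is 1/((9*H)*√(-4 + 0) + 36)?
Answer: 1/6594660 - 107*I/1648665 ≈ 1.5164e-7 - 6.4901e-5*I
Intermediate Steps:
H = 856 (H = (-2 + 216)*4 = 214*4 = 856)
1/((9*H)*√(-4 + 0) + 36) = 1/((9*856)*√(-4 + 0) + 36) = 1/(7704*√(-4) + 36) = 1/(7704*(2*I) + 36) = 1/(15408*I + 36) = 1/(36 + 15408*I) = (36 - 15408*I)/237407760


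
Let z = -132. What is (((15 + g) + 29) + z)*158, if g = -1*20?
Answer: -17064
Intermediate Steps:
g = -20
(((15 + g) + 29) + z)*158 = (((15 - 20) + 29) - 132)*158 = ((-5 + 29) - 132)*158 = (24 - 132)*158 = -108*158 = -17064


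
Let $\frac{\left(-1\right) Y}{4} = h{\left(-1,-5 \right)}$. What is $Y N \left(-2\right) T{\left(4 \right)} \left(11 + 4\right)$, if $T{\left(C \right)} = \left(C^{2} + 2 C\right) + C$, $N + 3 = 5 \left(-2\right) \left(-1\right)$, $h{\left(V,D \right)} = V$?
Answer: $-23520$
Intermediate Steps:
$N = 7$ ($N = -3 + 5 \left(-2\right) \left(-1\right) = -3 - -10 = -3 + 10 = 7$)
$T{\left(C \right)} = C^{2} + 3 C$
$Y = 4$ ($Y = \left(-4\right) \left(-1\right) = 4$)
$Y N \left(-2\right) T{\left(4 \right)} \left(11 + 4\right) = 4 \cdot 7 \left(-2\right) 4 \left(3 + 4\right) \left(11 + 4\right) = 4 \left(- 14 \cdot 4 \cdot 7\right) 15 = 4 \left(\left(-14\right) 28\right) 15 = 4 \left(-392\right) 15 = \left(-1568\right) 15 = -23520$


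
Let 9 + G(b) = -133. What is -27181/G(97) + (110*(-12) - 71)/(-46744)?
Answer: 635373093/3318824 ≈ 191.45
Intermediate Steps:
G(b) = -142 (G(b) = -9 - 133 = -142)
-27181/G(97) + (110*(-12) - 71)/(-46744) = -27181/(-142) + (110*(-12) - 71)/(-46744) = -27181*(-1/142) + (-1320 - 71)*(-1/46744) = 27181/142 - 1391*(-1/46744) = 27181/142 + 1391/46744 = 635373093/3318824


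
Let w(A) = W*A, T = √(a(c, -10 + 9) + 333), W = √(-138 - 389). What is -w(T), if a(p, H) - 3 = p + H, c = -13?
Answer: -I*√169694 ≈ -411.94*I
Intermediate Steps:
a(p, H) = 3 + H + p (a(p, H) = 3 + (p + H) = 3 + (H + p) = 3 + H + p)
W = I*√527 (W = √(-527) = I*√527 ≈ 22.956*I)
T = √322 (T = √((3 + (-10 + 9) - 13) + 333) = √((3 - 1 - 13) + 333) = √(-11 + 333) = √322 ≈ 17.944)
w(A) = I*A*√527 (w(A) = (I*√527)*A = I*A*√527)
-w(T) = -I*√322*√527 = -I*√169694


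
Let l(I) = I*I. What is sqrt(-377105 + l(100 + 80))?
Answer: I*sqrt(344705) ≈ 587.12*I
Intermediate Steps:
l(I) = I**2
sqrt(-377105 + l(100 + 80)) = sqrt(-377105 + (100 + 80)**2) = sqrt(-377105 + 180**2) = sqrt(-377105 + 32400) = sqrt(-344705) = I*sqrt(344705)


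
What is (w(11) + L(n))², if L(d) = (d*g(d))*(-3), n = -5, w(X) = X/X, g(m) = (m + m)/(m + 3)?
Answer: 5776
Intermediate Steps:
g(m) = 2*m/(3 + m) (g(m) = (2*m)/(3 + m) = 2*m/(3 + m))
w(X) = 1
L(d) = -6*d²/(3 + d) (L(d) = (d*(2*d/(3 + d)))*(-3) = (2*d²/(3 + d))*(-3) = -6*d²/(3 + d))
(w(11) + L(n))² = (1 - 6*(-5)²/(3 - 5))² = (1 - 6*25/(-2))² = (1 - 6*25*(-½))² = (1 + 75)² = 76² = 5776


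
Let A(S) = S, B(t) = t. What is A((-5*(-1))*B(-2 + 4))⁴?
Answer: 10000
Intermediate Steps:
A((-5*(-1))*B(-2 + 4))⁴ = ((-5*(-1))*(-2 + 4))⁴ = (5*2)⁴ = 10⁴ = 10000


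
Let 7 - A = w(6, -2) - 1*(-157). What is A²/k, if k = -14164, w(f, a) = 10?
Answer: -6400/3541 ≈ -1.8074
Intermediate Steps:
A = -160 (A = 7 - (10 - 1*(-157)) = 7 - (10 + 157) = 7 - 1*167 = 7 - 167 = -160)
A²/k = (-160)²/(-14164) = 25600*(-1/14164) = -6400/3541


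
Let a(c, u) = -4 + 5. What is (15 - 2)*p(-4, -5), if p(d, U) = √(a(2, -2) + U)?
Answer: 26*I ≈ 26.0*I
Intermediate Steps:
a(c, u) = 1
p(d, U) = √(1 + U)
(15 - 2)*p(-4, -5) = (15 - 2)*√(1 - 5) = 13*√(-4) = 13*(2*I) = 26*I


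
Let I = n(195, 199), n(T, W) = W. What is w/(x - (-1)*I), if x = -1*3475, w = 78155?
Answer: -11165/468 ≈ -23.857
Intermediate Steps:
I = 199
x = -3475
w/(x - (-1)*I) = 78155/(-3475 - (-1)*199) = 78155/(-3475 - 1*(-199)) = 78155/(-3475 + 199) = 78155/(-3276) = 78155*(-1/3276) = -11165/468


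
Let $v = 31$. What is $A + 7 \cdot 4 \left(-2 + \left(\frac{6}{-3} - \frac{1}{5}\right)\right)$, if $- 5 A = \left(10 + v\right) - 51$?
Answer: $- \frac{578}{5} \approx -115.6$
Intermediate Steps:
$A = 2$ ($A = - \frac{\left(10 + 31\right) - 51}{5} = - \frac{41 - 51}{5} = \left(- \frac{1}{5}\right) \left(-10\right) = 2$)
$A + 7 \cdot 4 \left(-2 + \left(\frac{6}{-3} - \frac{1}{5}\right)\right) = 2 + 7 \cdot 4 \left(-2 + \left(\frac{6}{-3} - \frac{1}{5}\right)\right) = 2 + 7 \cdot 4 \left(-2 + \left(6 \left(- \frac{1}{3}\right) - \frac{1}{5}\right)\right) = 2 + 7 \cdot 4 \left(-2 - \frac{11}{5}\right) = 2 + 7 \cdot 4 \left(- \frac{21}{5}\right) = 2 + 7 \left(- \frac{84}{5}\right) = 2 - \frac{588}{5} = - \frac{578}{5}$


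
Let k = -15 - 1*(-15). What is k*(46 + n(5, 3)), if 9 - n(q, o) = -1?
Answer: 0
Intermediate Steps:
n(q, o) = 10 (n(q, o) = 9 - 1*(-1) = 9 + 1 = 10)
k = 0 (k = -15 + 15 = 0)
k*(46 + n(5, 3)) = 0*(46 + 10) = 0*56 = 0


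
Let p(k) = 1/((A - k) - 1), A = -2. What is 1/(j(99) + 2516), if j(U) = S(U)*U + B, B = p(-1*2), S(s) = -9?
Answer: 1/1624 ≈ 0.00061576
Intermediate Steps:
p(k) = 1/(-3 - k) (p(k) = 1/((-2 - k) - 1) = 1/(-3 - k))
B = -1 (B = -1/(3 - 1*2) = -1/(3 - 2) = -1/1 = -1*1 = -1)
j(U) = -1 - 9*U (j(U) = -9*U - 1 = -1 - 9*U)
1/(j(99) + 2516) = 1/((-1 - 9*99) + 2516) = 1/((-1 - 891) + 2516) = 1/(-892 + 2516) = 1/1624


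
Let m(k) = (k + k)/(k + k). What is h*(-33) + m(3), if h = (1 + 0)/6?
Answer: -9/2 ≈ -4.5000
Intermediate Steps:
h = ⅙ (h = 1*(⅙) = ⅙ ≈ 0.16667)
m(k) = 1 (m(k) = (2*k)/((2*k)) = (2*k)*(1/(2*k)) = 1)
h*(-33) + m(3) = (⅙)*(-33) + 1 = -11/2 + 1 = -9/2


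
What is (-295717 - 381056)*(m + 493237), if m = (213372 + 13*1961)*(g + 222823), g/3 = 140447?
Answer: -104134200043617981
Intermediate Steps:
g = 421341 (g = 3*140447 = 421341)
m = 153868233860 (m = (213372 + 13*1961)*(421341 + 222823) = (213372 + 25493)*644164 = 238865*644164 = 153868233860)
(-295717 - 381056)*(m + 493237) = (-295717 - 381056)*(153868233860 + 493237) = -676773*153868727097 = -104134200043617981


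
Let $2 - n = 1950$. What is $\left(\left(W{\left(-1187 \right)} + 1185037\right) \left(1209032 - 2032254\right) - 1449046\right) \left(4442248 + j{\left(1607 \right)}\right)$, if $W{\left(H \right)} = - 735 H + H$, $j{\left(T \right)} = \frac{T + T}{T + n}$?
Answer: $- \frac{2564242048144138371744}{341} \approx -7.5198 \cdot 10^{18}$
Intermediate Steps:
$n = -1948$ ($n = 2 - 1950 = -1948$)
$j{\left(T \right)} = \frac{2 T}{-1948 + T}$ ($j{\left(T \right)} = \frac{T + T}{T - 1948} = \frac{2 T}{-1948 + T}$)
$W{\left(H \right)} = - 734 H$
$\left(\left(W{\left(-1187 \right)} + 1185037\right) \left(1209032 - 2032254\right) - 1449046\right) \left(4442248 + j{\left(1607 \right)}\right) = \left(\left(\left(-734\right) \left(-1187\right) + 1185037\right) \left(1209032 - 2032254\right) - 1449046\right) \left(4442248 + 2 \cdot 1607 \frac{1}{-1948 + 1607}\right) = \left(\left(871258 + 1185037\right) \left(-823222\right) - 1449046\right) \left(4442248 + 2 \cdot 1607 \frac{1}{-341}\right) = \left(2056295 \left(-823222\right) - 1449046\right) \left(4442248 + 2 \cdot 1607 \left(- \frac{1}{341}\right)\right) = \left(-1692787282490 - 1449046\right) \left(4442248 - \frac{3214}{341}\right) = \left(-1692788731536\right) \frac{1514803354}{341} = - \frac{2564242048144138371744}{341}$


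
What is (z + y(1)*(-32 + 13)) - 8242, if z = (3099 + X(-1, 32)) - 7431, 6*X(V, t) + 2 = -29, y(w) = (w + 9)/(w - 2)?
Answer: -74335/6 ≈ -12389.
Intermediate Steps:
y(w) = (9 + w)/(-2 + w)
X(V, t) = -31/6 (X(V, t) = -⅓ + (⅙)*(-29) = -⅓ - 29/6 = -31/6)
z = -26023/6 (z = (3099 - 31/6) - 7431 = 18563/6 - 7431 = -26023/6 ≈ -4337.2)
(z + y(1)*(-32 + 13)) - 8242 = (-26023/6 + ((9 + 1)/(-2 + 1))*(-32 + 13)) - 8242 = (-26023/6 + (10/(-1))*(-19)) - 8242 = (-26023/6 - 1*10*(-19)) - 8242 = (-26023/6 - 10*(-19)) - 8242 = (-26023/6 + 190) - 8242 = -24883/6 - 8242 = -74335/6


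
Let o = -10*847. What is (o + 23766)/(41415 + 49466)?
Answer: 15296/90881 ≈ 0.16831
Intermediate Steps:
o = -8470
(o + 23766)/(41415 + 49466) = (-8470 + 23766)/(41415 + 49466) = 15296/90881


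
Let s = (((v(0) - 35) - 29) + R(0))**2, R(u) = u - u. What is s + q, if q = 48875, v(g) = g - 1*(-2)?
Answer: 52719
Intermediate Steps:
v(g) = 2 + g (v(g) = g + 2 = 2 + g)
R(u) = 0
s = 3844 (s = ((((2 + 0) - 35) - 29) + 0)**2 = (((2 - 35) - 29) + 0)**2 = ((-33 - 29) + 0)**2 = (-62 + 0)**2 = (-62)**2 = 3844)
s + q = 3844 + 48875 = 52719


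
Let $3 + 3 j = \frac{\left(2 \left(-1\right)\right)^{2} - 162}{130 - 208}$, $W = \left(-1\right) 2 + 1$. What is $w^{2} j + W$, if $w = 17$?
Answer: $- \frac{11099}{117} \approx -94.863$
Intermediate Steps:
$W = -1$ ($W = -2 + 1 = -1$)
$j = - \frac{38}{117}$ ($j = -1 + \frac{\left(\left(2 \left(-1\right)\right)^{2} - 162\right) \frac{1}{130 - 208}}{3} = -1 + \frac{\left(\left(-2\right)^{2} - 162\right) \frac{1}{-78}}{3} = -1 + \frac{\left(4 - 162\right) \left(- \frac{1}{78}\right)}{3} = -1 + \frac{\left(-158\right) \left(- \frac{1}{78}\right)}{3} = -1 + \frac{1}{3} \cdot \frac{79}{39} = -1 + \frac{79}{117} = - \frac{38}{117} \approx -0.32479$)
$w^{2} j + W = 17^{2} \left(- \frac{38}{117}\right) - 1 = 289 \left(- \frac{38}{117}\right) - 1 = - \frac{10982}{117} - 1 = - \frac{11099}{117}$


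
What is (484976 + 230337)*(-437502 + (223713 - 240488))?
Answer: -324950243701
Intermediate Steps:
(484976 + 230337)*(-437502 + (223713 - 240488)) = 715313*(-437502 - 16775) = 715313*(-454277) = -324950243701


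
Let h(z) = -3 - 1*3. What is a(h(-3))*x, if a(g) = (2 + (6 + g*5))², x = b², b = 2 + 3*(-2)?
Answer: 7744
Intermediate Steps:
b = -4 (b = 2 - 6 = -4)
h(z) = -6 (h(z) = -3 - 3 = -6)
x = 16 (x = (-4)² = 16)
a(g) = (8 + 5*g)² (a(g) = (2 + (6 + 5*g))² = (8 + 5*g)²)
a(h(-3))*x = (8 + 5*(-6))²*16 = (8 - 30)²*16 = (-22)²*16 = 484*16 = 7744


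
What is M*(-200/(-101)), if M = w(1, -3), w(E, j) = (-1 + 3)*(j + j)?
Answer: -2400/101 ≈ -23.762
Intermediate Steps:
w(E, j) = 4*j (w(E, j) = 2*(2*j) = 4*j)
M = -12 (M = 4*(-3) = -12)
M*(-200/(-101)) = -12*(-200)/(-101) = -(-12)*(-200)/101 = -12*200/101 = -2400/101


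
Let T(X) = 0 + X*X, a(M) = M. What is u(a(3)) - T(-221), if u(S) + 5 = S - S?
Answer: -48846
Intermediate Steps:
u(S) = -5 (u(S) = -5 + (S - S) = -5 + 0 = -5)
T(X) = X**2 (T(X) = 0 + X**2 = X**2)
u(a(3)) - T(-221) = -5 - 1*(-221)**2 = -5 - 1*48841 = -5 - 48841 = -48846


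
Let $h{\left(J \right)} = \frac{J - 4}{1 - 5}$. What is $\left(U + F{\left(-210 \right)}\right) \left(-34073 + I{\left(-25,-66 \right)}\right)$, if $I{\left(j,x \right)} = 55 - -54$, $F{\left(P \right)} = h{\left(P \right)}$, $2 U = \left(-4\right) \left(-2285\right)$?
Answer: $-157032554$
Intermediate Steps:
$h{\left(J \right)} = 1 - \frac{J}{4}$ ($h{\left(J \right)} = \frac{-4 + J}{-4} = \left(-4 + J\right) \left(- \frac{1}{4}\right) = 1 - \frac{J}{4}$)
$U = 4570$ ($U = \frac{\left(-4\right) \left(-2285\right)}{2} = \frac{1}{2} \cdot 9140 = 4570$)
$F{\left(P \right)} = 1 - \frac{P}{4}$
$I{\left(j,x \right)} = 109$ ($I{\left(j,x \right)} = 55 + 54 = 109$)
$\left(U + F{\left(-210 \right)}\right) \left(-34073 + I{\left(-25,-66 \right)}\right) = \left(4570 + \left(1 - - \frac{105}{2}\right)\right) \left(-34073 + 109\right) = \left(4570 + \left(1 + \frac{105}{2}\right)\right) \left(-33964\right) = \left(4570 + \frac{107}{2}\right) \left(-33964\right) = \frac{9247}{2} \left(-33964\right) = -157032554$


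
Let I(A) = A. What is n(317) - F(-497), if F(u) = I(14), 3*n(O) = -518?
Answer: -560/3 ≈ -186.67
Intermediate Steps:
n(O) = -518/3 (n(O) = (⅓)*(-518) = -518/3)
F(u) = 14
n(317) - F(-497) = -518/3 - 1*14 = -518/3 - 14 = -560/3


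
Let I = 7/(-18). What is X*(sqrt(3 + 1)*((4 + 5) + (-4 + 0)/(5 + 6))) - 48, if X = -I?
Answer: -4087/99 ≈ -41.283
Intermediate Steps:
I = -7/18 (I = 7*(-1/18) = -7/18 ≈ -0.38889)
X = 7/18 (X = -1*(-7/18) = 7/18 ≈ 0.38889)
X*(sqrt(3 + 1)*((4 + 5) + (-4 + 0)/(5 + 6))) - 48 = 7*(sqrt(3 + 1)*((4 + 5) + (-4 + 0)/(5 + 6)))/18 - 48 = 7*(sqrt(4)*(9 - 4/11))/18 - 48 = 7*(2*(9 - 4*1/11))/18 - 48 = 7*(2*(9 - 4/11))/18 - 48 = 7*(2*(95/11))/18 - 48 = (7/18)*(190/11) - 48 = 665/99 - 48 = -4087/99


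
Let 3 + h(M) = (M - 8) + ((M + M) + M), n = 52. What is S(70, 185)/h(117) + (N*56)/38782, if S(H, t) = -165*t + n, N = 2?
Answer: -590876351/8861687 ≈ -66.678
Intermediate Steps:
S(H, t) = 52 - 165*t (S(H, t) = -165*t + 52 = 52 - 165*t)
h(M) = -11 + 4*M (h(M) = -3 + ((M - 8) + ((M + M) + M)) = -3 + ((-8 + M) + (2*M + M)) = -3 + ((-8 + M) + 3*M) = -3 + (-8 + 4*M) = -11 + 4*M)
S(70, 185)/h(117) + (N*56)/38782 = (52 - 165*185)/(-11 + 4*117) + (2*56)/38782 = (52 - 30525)/(-11 + 468) + 112*(1/38782) = -30473/457 + 56/19391 = -590876351/8861687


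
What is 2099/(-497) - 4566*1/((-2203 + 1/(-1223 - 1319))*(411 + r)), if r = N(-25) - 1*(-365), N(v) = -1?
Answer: -293675334061/69580335475 ≈ -4.2207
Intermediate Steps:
r = 364 (r = -1 - 1*(-365) = -1 + 365 = 364)
2099/(-497) - 4566*1/((-2203 + 1/(-1223 - 1319))*(411 + r)) = 2099/(-497) - 4566*1/((-2203 + 1/(-1223 - 1319))*(411 + 364)) = 2099*(-1/497) - 4566*1/(775*(-2203 + 1/(-2542))) = -2099/497 - 4566*1/(775*(-2203 - 1/2542)) = -2099/497 - 4566/((-5600027/2542*775)) = -2099/497 - 4566/(-140000675/82) = -2099/497 - 4566*(-82/140000675) = -2099/497 + 374412/140000675 = -293675334061/69580335475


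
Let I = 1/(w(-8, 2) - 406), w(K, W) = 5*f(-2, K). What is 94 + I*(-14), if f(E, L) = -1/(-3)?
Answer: 114064/1213 ≈ 94.035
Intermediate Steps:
f(E, L) = ⅓ (f(E, L) = -1*(-⅓) = ⅓)
w(K, W) = 5/3 (w(K, W) = 5*(⅓) = 5/3)
I = -3/1213 (I = 1/(5/3 - 406) = 1/(-1213/3) = -3/1213 ≈ -0.0024732)
94 + I*(-14) = 94 - 3/1213*(-14) = 94 + 42/1213 = 114064/1213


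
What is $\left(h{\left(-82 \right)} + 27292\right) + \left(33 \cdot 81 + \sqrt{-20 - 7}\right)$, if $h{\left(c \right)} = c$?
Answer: $29883 + 3 i \sqrt{3} \approx 29883.0 + 5.1962 i$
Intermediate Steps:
$\left(h{\left(-82 \right)} + 27292\right) + \left(33 \cdot 81 + \sqrt{-20 - 7}\right) = \left(-82 + 27292\right) + \left(33 \cdot 81 + \sqrt{-20 - 7}\right) = 27210 + \left(2673 + \sqrt{-27}\right) = 27210 + \left(2673 + 3 i \sqrt{3}\right) = 29883 + 3 i \sqrt{3}$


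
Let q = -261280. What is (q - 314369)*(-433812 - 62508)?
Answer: 285706111680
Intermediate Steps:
(q - 314369)*(-433812 - 62508) = (-261280 - 314369)*(-433812 - 62508) = -575649*(-496320) = 285706111680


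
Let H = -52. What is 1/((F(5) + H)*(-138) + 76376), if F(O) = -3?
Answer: 1/83966 ≈ 1.1910e-5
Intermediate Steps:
1/((F(5) + H)*(-138) + 76376) = 1/((-3 - 52)*(-138) + 76376) = 1/(-55*(-138) + 76376) = 1/(7590 + 76376) = 1/83966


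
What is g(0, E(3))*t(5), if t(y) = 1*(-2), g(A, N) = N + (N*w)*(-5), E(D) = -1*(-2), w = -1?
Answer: -24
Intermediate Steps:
E(D) = 2
g(A, N) = 6*N (g(A, N) = N + (N*(-1))*(-5) = N - N*(-5) = N + 5*N = 6*N)
t(y) = -2
g(0, E(3))*t(5) = (6*2)*(-2) = 12*(-2) = -24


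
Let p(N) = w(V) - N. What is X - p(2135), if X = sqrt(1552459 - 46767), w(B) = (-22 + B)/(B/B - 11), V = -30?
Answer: 10649/5 + 2*sqrt(376423) ≈ 3356.9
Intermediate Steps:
w(B) = 11/5 - B/10 (w(B) = (-22 + B)/(1 - 11) = (-22 + B)/(-10) = (-22 + B)*(-1/10) = 11/5 - B/10)
X = 2*sqrt(376423) (X = sqrt(1505692) = 2*sqrt(376423) ≈ 1227.1)
p(N) = 26/5 - N (p(N) = (11/5 - 1/10*(-30)) - N = (11/5 + 3) - N = 26/5 - N)
X - p(2135) = 2*sqrt(376423) - (26/5 - 1*2135) = 2*sqrt(376423) - (26/5 - 2135) = 2*sqrt(376423) - 1*(-10649/5) = 2*sqrt(376423) + 10649/5 = 10649/5 + 2*sqrt(376423)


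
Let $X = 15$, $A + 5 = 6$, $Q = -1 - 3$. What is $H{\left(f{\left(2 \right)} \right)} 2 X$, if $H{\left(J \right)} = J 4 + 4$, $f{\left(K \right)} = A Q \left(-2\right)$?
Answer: $1080$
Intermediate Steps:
$Q = -4$
$A = 1$ ($A = -5 + 6 = 1$)
$f{\left(K \right)} = 8$ ($f{\left(K \right)} = 1 \left(-4\right) \left(-2\right) = \left(-4\right) \left(-2\right) = 8$)
$H{\left(J \right)} = 4 + 4 J$ ($H{\left(J \right)} = 4 J + 4 = 4 + 4 J$)
$H{\left(f{\left(2 \right)} \right)} 2 X = \left(4 + 4 \cdot 8\right) 2 \cdot 15 = \left(4 + 32\right) 2 \cdot 15 = 36 \cdot 2 \cdot 15 = 72 \cdot 15 = 1080$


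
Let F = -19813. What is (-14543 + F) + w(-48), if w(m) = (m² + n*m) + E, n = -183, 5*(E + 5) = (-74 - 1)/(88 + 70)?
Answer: -3677149/158 ≈ -23273.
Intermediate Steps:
E = -805/158 (E = -5 + ((-74 - 1)/(88 + 70))/5 = -5 + (-75/158)/5 = -5 + (-75*1/158)/5 = -5 + (⅕)*(-75/158) = -5 - 15/158 = -805/158 ≈ -5.0949)
w(m) = -805/158 + m² - 183*m (w(m) = (m² - 183*m) - 805/158 = -805/158 + m² - 183*m)
(-14543 + F) + w(-48) = (-14543 - 19813) + (-805/158 + (-48)² - 183*(-48)) = -34356 + (-805/158 + 2304 + 8784) = -34356 + 1751099/158 = -3677149/158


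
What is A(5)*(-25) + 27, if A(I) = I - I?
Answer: 27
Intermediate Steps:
A(I) = 0
A(5)*(-25) + 27 = 0*(-25) + 27 = 0 + 27 = 27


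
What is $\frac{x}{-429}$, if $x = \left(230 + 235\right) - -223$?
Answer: $- \frac{688}{429} \approx -1.6037$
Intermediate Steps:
$x = 688$ ($x = 465 + 223 = 688$)
$\frac{x}{-429} = \frac{688}{-429} = 688 \left(- \frac{1}{429}\right) = - \frac{688}{429}$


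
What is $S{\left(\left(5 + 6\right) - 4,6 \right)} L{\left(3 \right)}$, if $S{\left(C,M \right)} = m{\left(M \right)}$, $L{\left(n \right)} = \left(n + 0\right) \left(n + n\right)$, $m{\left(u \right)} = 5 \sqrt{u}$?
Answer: $90 \sqrt{6} \approx 220.45$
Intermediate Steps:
$L{\left(n \right)} = 2 n^{2}$ ($L{\left(n \right)} = n 2 n = 2 n^{2}$)
$S{\left(C,M \right)} = 5 \sqrt{M}$
$S{\left(\left(5 + 6\right) - 4,6 \right)} L{\left(3 \right)} = 5 \sqrt{6} \cdot 2 \cdot 3^{2} = 5 \sqrt{6} \cdot 2 \cdot 9 = 5 \sqrt{6} \cdot 18 = 90 \sqrt{6}$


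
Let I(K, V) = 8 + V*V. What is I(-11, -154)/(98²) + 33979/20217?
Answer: 201490606/48541017 ≈ 4.1509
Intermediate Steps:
I(K, V) = 8 + V²
I(-11, -154)/(98²) + 33979/20217 = (8 + (-154)²)/(98²) + 33979/20217 = (8 + 23716)/9604 + 33979*(1/20217) = 23724*(1/9604) + 33979/20217 = 5931/2401 + 33979/20217 = 201490606/48541017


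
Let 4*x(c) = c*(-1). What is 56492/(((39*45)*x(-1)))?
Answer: 225968/1755 ≈ 128.76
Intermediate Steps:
x(c) = -c/4 (x(c) = (c*(-1))/4 = (-c)/4 = -c/4)
56492/(((39*45)*x(-1))) = 56492/(((39*45)*(-¼*(-1)))) = 56492/((1755*(¼))) = 56492/(1755/4) = 56492*(4/1755) = 225968/1755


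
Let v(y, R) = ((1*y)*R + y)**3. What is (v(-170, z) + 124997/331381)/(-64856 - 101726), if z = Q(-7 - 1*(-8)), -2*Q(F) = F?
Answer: 101754615814/27601054871 ≈ 3.6866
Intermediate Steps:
Q(F) = -F/2
z = -1/2 (z = -(-7 - 1*(-8))/2 = -(-7 + 8)/2 = -1/2*1 = -1/2 ≈ -0.50000)
v(y, R) = (y + R*y)**3 (v(y, R) = (y*R + y)**3 = (R*y + y)**3 = (y + R*y)**3)
(v(-170, z) + 124997/331381)/(-64856 - 101726) = ((-170)**3*(1 - 1/2)**3 + 124997/331381)/(-64856 - 101726) = (-4913000*(1/2)**3 + 124997*(1/331381))/(-166582) = (-4913000*1/8 + 124997/331381)*(-1/166582) = (-614125 + 124997/331381)*(-1/166582) = -203509231628/331381*(-1/166582) = 101754615814/27601054871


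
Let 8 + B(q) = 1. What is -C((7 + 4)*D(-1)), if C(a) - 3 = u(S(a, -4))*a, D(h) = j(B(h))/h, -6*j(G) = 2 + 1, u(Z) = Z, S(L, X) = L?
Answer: -133/4 ≈ -33.250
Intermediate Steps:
B(q) = -7 (B(q) = -8 + 1 = -7)
j(G) = -½ (j(G) = -(2 + 1)/6 = -⅙*3 = -½)
D(h) = -1/(2*h)
C(a) = 3 + a² (C(a) = 3 + a*a = 3 + a²)
-C((7 + 4)*D(-1)) = -(3 + ((7 + 4)*(-½/(-1)))²) = -(3 + (11*(-½*(-1)))²) = -(3 + (11*(½))²) = -(3 + (11/2)²) = -(3 + 121/4) = -1*133/4 = -133/4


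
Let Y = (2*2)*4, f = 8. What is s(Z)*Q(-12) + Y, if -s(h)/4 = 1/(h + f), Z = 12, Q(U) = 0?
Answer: 16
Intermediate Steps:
s(h) = -4/(8 + h) (s(h) = -4/(h + 8) = -4/(8 + h))
Y = 16 (Y = 4*4 = 16)
s(Z)*Q(-12) + Y = -4/(8 + 12)*0 + 16 = -4/20*0 + 16 = -4*1/20*0 + 16 = -1/5*0 + 16 = 0 + 16 = 16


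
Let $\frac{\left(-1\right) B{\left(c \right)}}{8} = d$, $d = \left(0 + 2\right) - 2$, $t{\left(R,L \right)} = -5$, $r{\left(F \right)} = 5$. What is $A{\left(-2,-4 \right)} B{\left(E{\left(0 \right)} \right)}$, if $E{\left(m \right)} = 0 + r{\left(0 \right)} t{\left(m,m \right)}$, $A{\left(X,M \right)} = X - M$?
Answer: $0$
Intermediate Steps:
$E{\left(m \right)} = -25$ ($E{\left(m \right)} = 0 + 5 \left(-5\right) = 0 - 25 = -25$)
$d = 0$ ($d = 2 - 2 = 0$)
$B{\left(c \right)} = 0$ ($B{\left(c \right)} = \left(-8\right) 0 = 0$)
$A{\left(-2,-4 \right)} B{\left(E{\left(0 \right)} \right)} = \left(-2 - -4\right) 0 = \left(-2 + 4\right) 0 = 2 \cdot 0 = 0$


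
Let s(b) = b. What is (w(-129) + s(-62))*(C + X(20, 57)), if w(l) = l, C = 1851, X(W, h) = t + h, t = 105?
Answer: -384483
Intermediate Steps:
X(W, h) = 105 + h
(w(-129) + s(-62))*(C + X(20, 57)) = (-129 - 62)*(1851 + (105 + 57)) = -191*(1851 + 162) = -191*2013 = -384483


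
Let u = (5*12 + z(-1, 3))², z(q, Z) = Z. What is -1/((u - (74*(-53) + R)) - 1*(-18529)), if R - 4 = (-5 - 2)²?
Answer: -1/26367 ≈ -3.7926e-5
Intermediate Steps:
R = 53 (R = 4 + (-5 - 2)² = 4 + (-7)² = 4 + 49 = 53)
u = 3969 (u = (5*12 + 3)² = (60 + 3)² = 63² = 3969)
-1/((u - (74*(-53) + R)) - 1*(-18529)) = -1/((3969 - (74*(-53) + 53)) - 1*(-18529)) = -1/((3969 - (-3922 + 53)) + 18529) = -1/((3969 - 1*(-3869)) + 18529) = -1/((3969 + 3869) + 18529) = -1/(7838 + 18529) = -1/26367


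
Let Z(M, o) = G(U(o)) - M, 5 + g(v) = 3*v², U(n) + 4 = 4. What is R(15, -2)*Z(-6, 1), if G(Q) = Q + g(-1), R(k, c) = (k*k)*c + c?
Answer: -1808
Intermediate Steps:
U(n) = 0 (U(n) = -4 + 4 = 0)
g(v) = -5 + 3*v²
R(k, c) = c + c*k² (R(k, c) = k²*c + c = c*k² + c = c + c*k²)
G(Q) = -2 + Q (G(Q) = Q + (-5 + 3*(-1)²) = Q + (-5 + 3*1) = Q + (-5 + 3) = Q - 2 = -2 + Q)
Z(M, o) = -2 - M (Z(M, o) = (-2 + 0) - M = -2 - M)
R(15, -2)*Z(-6, 1) = (-2*(1 + 15²))*(-2 - 1*(-6)) = (-2*(1 + 225))*(-2 + 6) = -2*226*4 = -452*4 = -1808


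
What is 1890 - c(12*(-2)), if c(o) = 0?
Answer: 1890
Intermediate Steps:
1890 - c(12*(-2)) = 1890 - 1*0 = 1890 + 0 = 1890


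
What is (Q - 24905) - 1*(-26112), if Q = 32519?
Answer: 33726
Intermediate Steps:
(Q - 24905) - 1*(-26112) = (32519 - 24905) - 1*(-26112) = 7614 + 26112 = 33726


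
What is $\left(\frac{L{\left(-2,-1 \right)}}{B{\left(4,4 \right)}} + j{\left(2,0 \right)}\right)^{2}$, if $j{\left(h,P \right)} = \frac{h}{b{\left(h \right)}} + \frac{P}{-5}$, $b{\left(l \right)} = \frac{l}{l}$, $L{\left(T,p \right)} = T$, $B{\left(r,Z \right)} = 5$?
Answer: $\frac{64}{25} \approx 2.56$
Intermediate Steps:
$b{\left(l \right)} = 1$
$j{\left(h,P \right)} = h - \frac{P}{5}$ ($j{\left(h,P \right)} = \frac{h}{1} + \frac{P}{-5} = h 1 + P \left(- \frac{1}{5}\right) = h - \frac{P}{5}$)
$\left(\frac{L{\left(-2,-1 \right)}}{B{\left(4,4 \right)}} + j{\left(2,0 \right)}\right)^{2} = \left(- \frac{2}{5} + \left(2 - 0\right)\right)^{2} = \left(\left(-2\right) \frac{1}{5} + \left(2 + 0\right)\right)^{2} = \left(- \frac{2}{5} + 2\right)^{2} = \left(\frac{8}{5}\right)^{2} = \frac{64}{25}$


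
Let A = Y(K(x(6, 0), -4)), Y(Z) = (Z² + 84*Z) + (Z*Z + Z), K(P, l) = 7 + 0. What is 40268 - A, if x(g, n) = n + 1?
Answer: 39575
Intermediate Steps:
x(g, n) = 1 + n
K(P, l) = 7
Y(Z) = 2*Z² + 85*Z (Y(Z) = (Z² + 84*Z) + (Z² + Z) = (Z² + 84*Z) + (Z + Z²) = 2*Z² + 85*Z)
A = 693 (A = 7*(85 + 2*7) = 7*(85 + 14) = 7*99 = 693)
40268 - A = 40268 - 1*693 = 40268 - 693 = 39575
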